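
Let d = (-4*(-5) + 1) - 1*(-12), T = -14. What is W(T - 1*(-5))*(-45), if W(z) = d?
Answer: -1485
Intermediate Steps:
d = 33 (d = (20 + 1) + 12 = 21 + 12 = 33)
W(z) = 33
W(T - 1*(-5))*(-45) = 33*(-45) = -1485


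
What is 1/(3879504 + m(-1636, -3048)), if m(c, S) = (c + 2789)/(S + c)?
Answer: 4684/18171595583 ≈ 2.5776e-7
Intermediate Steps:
m(c, S) = (2789 + c)/(S + c)
1/(3879504 + m(-1636, -3048)) = 1/(3879504 + (2789 - 1636)/(-3048 - 1636)) = 1/(3879504 + 1153/(-4684)) = 1/(3879504 - 1/4684*1153) = 1/(3879504 - 1153/4684) = 1/(18171595583/4684) = 4684/18171595583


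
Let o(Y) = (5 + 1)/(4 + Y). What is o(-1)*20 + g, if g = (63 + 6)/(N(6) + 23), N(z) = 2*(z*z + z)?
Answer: 4349/107 ≈ 40.645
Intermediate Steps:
N(z) = 2*z + 2*z² (N(z) = 2*(z² + z) = 2*(z + z²) = 2*z + 2*z²)
o(Y) = 6/(4 + Y)
g = 69/107 (g = (63 + 6)/(2*6*(1 + 6) + 23) = 69/(2*6*7 + 23) = 69/(84 + 23) = 69/107 ≈ 0.64486)
o(-1)*20 + g = (6/(4 - 1))*20 + 69/107 = (6/3)*20 + 69/107 = (6*(⅓))*20 + 69/107 = 2*20 + 69/107 = 40 + 69/107 = 4349/107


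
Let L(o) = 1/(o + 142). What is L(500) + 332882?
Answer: 213710245/642 ≈ 3.3288e+5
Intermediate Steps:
L(o) = 1/(142 + o)
L(500) + 332882 = 1/(142 + 500) + 332882 = 1/642 + 332882 = 213710245/642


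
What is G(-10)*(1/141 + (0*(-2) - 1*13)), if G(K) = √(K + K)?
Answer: -3664*I*√5/141 ≈ -58.106*I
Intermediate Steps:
G(K) = √2*√K (G(K) = √(2*K) = √2*√K)
G(-10)*(1/141 + (0*(-2) - 1*13)) = (√2*√(-10))*(1/141 + (0*(-2) - 1*13)) = (√2*(I*√10))*(1/141 + (0 - 13)) = (2*I*√5)*(1/141 - 13) = (2*I*√5)*(-1832/141) = -3664*I*√5/141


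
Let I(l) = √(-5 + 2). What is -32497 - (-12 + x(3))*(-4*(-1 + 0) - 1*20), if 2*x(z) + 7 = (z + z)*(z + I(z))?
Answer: -32601 + 48*I*√3 ≈ -32601.0 + 83.138*I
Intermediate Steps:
I(l) = I*√3 (I(l) = √(-3) = I*√3)
x(z) = -7/2 + z*(z + I*√3) (x(z) = -7/2 + ((z + z)*(z + I*√3))/2 = -7/2 + ((2*z)*(z + I*√3))/2 = -7/2 + (2*z*(z + I*√3))/2 = -7/2 + z*(z + I*√3))
-32497 - (-12 + x(3))*(-4*(-1 + 0) - 1*20) = -32497 - (-12 + (-7/2 + 3² + I*3*√3))*(-4*(-1 + 0) - 1*20) = -32497 - (-12 + (-7/2 + 9 + 3*I*√3))*(-4*(-1) - 20) = -32497 - (-12 + (11/2 + 3*I*√3))*(4 - 20) = -32497 - (-13/2 + 3*I*√3)*(-16) = -32497 - (104 - 48*I*√3) = -32497 + (-104 + 48*I*√3) = -32601 + 48*I*√3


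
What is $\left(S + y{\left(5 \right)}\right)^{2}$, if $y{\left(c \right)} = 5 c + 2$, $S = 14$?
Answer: $1681$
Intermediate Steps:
$y{\left(c \right)} = 2 + 5 c$
$\left(S + y{\left(5 \right)}\right)^{2} = \left(14 + \left(2 + 5 \cdot 5\right)\right)^{2} = \left(14 + \left(2 + 25\right)\right)^{2} = \left(14 + 27\right)^{2} = 41^{2} = 1681$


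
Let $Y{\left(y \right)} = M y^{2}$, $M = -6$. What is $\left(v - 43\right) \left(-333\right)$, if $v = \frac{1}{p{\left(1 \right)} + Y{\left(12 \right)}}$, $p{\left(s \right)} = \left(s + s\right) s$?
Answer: $\frac{12343311}{862} \approx 14319.0$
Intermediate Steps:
$p{\left(s \right)} = 2 s^{2}$ ($p{\left(s \right)} = 2 s s = 2 s^{2}$)
$Y{\left(y \right)} = - 6 y^{2}$
$v = - \frac{1}{862}$ ($v = \frac{1}{2 \cdot 1^{2} - 6 \cdot 12^{2}} = \frac{1}{2 \cdot 1 - 864} = \frac{1}{2 - 864} = \frac{1}{-862} = - \frac{1}{862} \approx -0.0011601$)
$\left(v - 43\right) \left(-333\right) = \left(- \frac{1}{862} - 43\right) \left(-333\right) = \left(- \frac{37067}{862}\right) \left(-333\right) = \frac{12343311}{862}$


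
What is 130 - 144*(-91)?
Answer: 13234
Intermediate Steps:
130 - 144*(-91) = 130 + 13104 = 13234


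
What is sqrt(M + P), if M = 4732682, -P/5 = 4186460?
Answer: I*sqrt(16199618) ≈ 4024.9*I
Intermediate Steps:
P = -20932300 (P = -5*4186460 = -20932300)
sqrt(M + P) = sqrt(4732682 - 20932300) = sqrt(-16199618) = I*sqrt(16199618)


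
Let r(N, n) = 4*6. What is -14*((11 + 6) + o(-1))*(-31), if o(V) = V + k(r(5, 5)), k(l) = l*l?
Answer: 256928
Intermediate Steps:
r(N, n) = 24
k(l) = l²
o(V) = 576 + V (o(V) = V + 24² = V + 576 = 576 + V)
-14*((11 + 6) + o(-1))*(-31) = -14*((11 + 6) + (576 - 1))*(-31) = -14*(17 + 575)*(-31) = -14*592*(-31) = -8288*(-31) = 256928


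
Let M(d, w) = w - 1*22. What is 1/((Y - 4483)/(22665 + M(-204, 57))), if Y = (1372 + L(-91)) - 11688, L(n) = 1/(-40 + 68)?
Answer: -635600/414371 ≈ -1.5339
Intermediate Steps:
L(n) = 1/28
Y = -288847/28 (Y = (1372 + 1/28) - 11688 = 38417/28 - 11688 = -288847/28 ≈ -10316.)
M(d, w) = -22 + w (M(d, w) = w - 22 = -22 + w)
1/((Y - 4483)/(22665 + M(-204, 57))) = 1/((-288847/28 - 4483)/(22665 + (-22 + 57))) = 1/(-414371/(28*(22665 + 35))) = 1/(-414371/28/22700) = 1/(-414371/28*1/22700) = 1/(-414371/635600) = -635600/414371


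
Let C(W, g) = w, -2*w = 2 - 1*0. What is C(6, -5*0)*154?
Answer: -154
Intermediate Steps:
w = -1 (w = -(2 - 1*0)/2 = -(2 + 0)/2 = -1/2*2 = -1)
C(W, g) = -1
C(6, -5*0)*154 = -1*154 = -154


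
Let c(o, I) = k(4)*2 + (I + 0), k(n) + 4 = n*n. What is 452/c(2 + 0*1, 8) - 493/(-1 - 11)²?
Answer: 1541/144 ≈ 10.701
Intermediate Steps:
k(n) = -4 + n² (k(n) = -4 + n*n = -4 + n²)
c(o, I) = 24 + I (c(o, I) = (-4 + 4²)*2 + (I + 0) = (-4 + 16)*2 + I = 12*2 + I = 24 + I)
452/c(2 + 0*1, 8) - 493/(-1 - 11)² = 452/(24 + 8) - 493/(-1 - 11)² = 452/32 - 493/((-12)²) = 452*(1/32) - 493/144 = 113/8 - 493*1/144 = 113/8 - 493/144 = 1541/144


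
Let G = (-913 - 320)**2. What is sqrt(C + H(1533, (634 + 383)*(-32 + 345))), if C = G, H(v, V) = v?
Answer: sqrt(1521822) ≈ 1233.6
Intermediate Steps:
G = 1520289 (G = (-1233)**2 = 1520289)
C = 1520289
sqrt(C + H(1533, (634 + 383)*(-32 + 345))) = sqrt(1520289 + 1533) = sqrt(1521822)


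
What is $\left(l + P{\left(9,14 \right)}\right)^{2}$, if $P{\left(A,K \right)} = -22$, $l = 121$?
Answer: $9801$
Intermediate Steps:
$\left(l + P{\left(9,14 \right)}\right)^{2} = \left(121 - 22\right)^{2} = 99^{2} = 9801$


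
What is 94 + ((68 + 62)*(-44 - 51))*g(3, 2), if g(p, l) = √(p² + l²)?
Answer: 94 - 12350*√13 ≈ -44435.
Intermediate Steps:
g(p, l) = √(l² + p²)
94 + ((68 + 62)*(-44 - 51))*g(3, 2) = 94 + ((68 + 62)*(-44 - 51))*√(2² + 3²) = 94 + (130*(-95))*√(4 + 9) = 94 - 12350*√13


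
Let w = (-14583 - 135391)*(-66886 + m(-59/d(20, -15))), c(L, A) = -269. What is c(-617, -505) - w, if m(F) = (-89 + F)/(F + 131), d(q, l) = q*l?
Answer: -394820470426981/39359 ≈ -1.0031e+10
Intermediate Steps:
d(q, l) = l*q
m(F) = (-89 + F)/(131 + F)
w = 394820459839410/39359 (w = (-14583 - 135391)*(-66886 + (-89 - 59/((-15*20)))/(131 - 59/((-15*20)))) = -149974*(-66886 + (-89 - 59/(-300))/(131 - 59/(-300))) = -149974*(-66886 + (-89 - 59*(-1/300))/(131 - 59*(-1/300))) = -149974*(-66886 + (-89 + 59/300)/(131 + 59/300)) = -149974*(-66886 - 26641/300/(39359/300)) = -149974*(-66886 + (300/39359)*(-26641/300)) = -149974*(-66886 - 26641/39359) = -149974*(-2632592715/39359) = 394820459839410/39359 ≈ 1.0031e+10)
c(-617, -505) - w = -269 - 1*394820459839410/39359 = -269 - 394820459839410/39359 = -394820470426981/39359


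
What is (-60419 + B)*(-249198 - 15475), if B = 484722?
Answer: -112301547919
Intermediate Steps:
(-60419 + B)*(-249198 - 15475) = (-60419 + 484722)*(-249198 - 15475) = 424303*(-264673) = -112301547919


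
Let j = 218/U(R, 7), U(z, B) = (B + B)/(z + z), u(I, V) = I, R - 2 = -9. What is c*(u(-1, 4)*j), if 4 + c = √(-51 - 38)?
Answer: -872 + 218*I*√89 ≈ -872.0 + 2056.6*I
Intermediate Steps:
R = -7 (R = 2 - 9 = -7)
U(z, B) = B/z (U(z, B) = (2*B)/((2*z)) = (2*B)*(1/(2*z)) = B/z)
j = -218 (j = 218/((7/(-7))) = 218/((7*(-⅐))) = 218/(-1) = 218*(-1) = -218)
c = -4 + I*√89 (c = -4 + √(-51 - 38) = -4 + √(-89) = -4 + I*√89 ≈ -4.0 + 9.434*I)
c*(u(-1, 4)*j) = (-4 + I*√89)*(-1*(-218)) = (-4 + I*√89)*218 = -872 + 218*I*√89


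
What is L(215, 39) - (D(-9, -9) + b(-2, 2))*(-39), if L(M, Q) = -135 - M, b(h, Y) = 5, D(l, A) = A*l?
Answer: 3004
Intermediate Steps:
L(215, 39) - (D(-9, -9) + b(-2, 2))*(-39) = (-135 - 1*215) - (-9*(-9) + 5)*(-39) = (-135 - 215) - (81 + 5)*(-39) = -350 - 86*(-39) = -350 - 1*(-3354) = -350 + 3354 = 3004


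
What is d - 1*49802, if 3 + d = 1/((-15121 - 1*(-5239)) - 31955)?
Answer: -2083691786/41837 ≈ -49805.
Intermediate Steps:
d = -125512/41837 (d = -3 + 1/((-15121 - 1*(-5239)) - 31955) = -3 + 1/((-15121 + 5239) - 31955) = -3 + 1/(-9882 - 31955) = -3 + 1/(-41837) = -3 - 1/41837 = -125512/41837 ≈ -3.0000)
d - 1*49802 = -125512/41837 - 1*49802 = -125512/41837 - 49802 = -2083691786/41837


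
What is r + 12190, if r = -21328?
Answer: -9138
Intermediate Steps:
r + 12190 = -21328 + 12190 = -9138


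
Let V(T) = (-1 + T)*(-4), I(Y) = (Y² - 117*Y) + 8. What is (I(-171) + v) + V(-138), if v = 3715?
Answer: 53527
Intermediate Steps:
I(Y) = 8 + Y² - 117*Y
V(T) = 4 - 4*T
(I(-171) + v) + V(-138) = ((8 + (-171)² - 117*(-171)) + 3715) + (4 - 4*(-138)) = ((8 + 29241 + 20007) + 3715) + (4 + 552) = (49256 + 3715) + 556 = 52971 + 556 = 53527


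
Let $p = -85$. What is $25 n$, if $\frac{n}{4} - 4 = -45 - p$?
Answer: $4400$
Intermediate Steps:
$n = 176$ ($n = 16 + 4 \left(-45 - -85\right) = 16 + 4 \left(-45 + 85\right) = 16 + 4 \cdot 40 = 16 + 160 = 176$)
$25 n = 25 \cdot 176 = 4400$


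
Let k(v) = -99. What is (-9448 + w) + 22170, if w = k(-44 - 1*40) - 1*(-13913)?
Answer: 26536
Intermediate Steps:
w = 13814 (w = -99 - 1*(-13913) = -99 + 13913 = 13814)
(-9448 + w) + 22170 = (-9448 + 13814) + 22170 = 4366 + 22170 = 26536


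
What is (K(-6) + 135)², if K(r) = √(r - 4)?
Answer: (135 + I*√10)² ≈ 18215.0 + 853.81*I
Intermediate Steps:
K(r) = √(-4 + r)
(K(-6) + 135)² = (√(-4 - 6) + 135)² = (√(-10) + 135)² = (I*√10 + 135)² = (135 + I*√10)²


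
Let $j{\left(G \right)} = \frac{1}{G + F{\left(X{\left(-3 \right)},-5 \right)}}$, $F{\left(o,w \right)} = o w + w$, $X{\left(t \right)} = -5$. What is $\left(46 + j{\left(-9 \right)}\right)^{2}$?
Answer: $\frac{257049}{121} \approx 2124.4$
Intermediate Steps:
$F{\left(o,w \right)} = w + o w$
$j{\left(G \right)} = \frac{1}{20 + G}$ ($j{\left(G \right)} = \frac{1}{G - 5 \left(1 - 5\right)} = \frac{1}{G - -20} = \frac{1}{G + 20} = \frac{1}{20 + G}$)
$\left(46 + j{\left(-9 \right)}\right)^{2} = \left(46 + \frac{1}{20 - 9}\right)^{2} = \left(46 + \frac{1}{11}\right)^{2} = \left(\frac{507}{11}\right)^{2} = \frac{257049}{121}$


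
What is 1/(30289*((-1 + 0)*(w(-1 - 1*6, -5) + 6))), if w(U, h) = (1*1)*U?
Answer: 1/30289 ≈ 3.3015e-5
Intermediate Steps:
w(U, h) = U (w(U, h) = 1*U = U)
1/(30289*((-1 + 0)*(w(-1 - 1*6, -5) + 6))) = 1/(30289*((-1 + 0)*((-1 - 1*6) + 6))) = 1/(30289*(-((-1 - 6) + 6))) = 1/(30289*(-(-7 + 6))) = 1/(30289*(-1*(-1))) = 1/(30289*1) = 1/30289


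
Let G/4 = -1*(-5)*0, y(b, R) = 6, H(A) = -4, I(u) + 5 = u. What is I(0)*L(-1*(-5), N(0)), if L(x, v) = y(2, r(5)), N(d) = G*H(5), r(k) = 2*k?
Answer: -30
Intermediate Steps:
I(u) = -5 + u
G = 0 (G = 4*(-1*(-5)*0) = 4*(5*0) = 4*0 = 0)
N(d) = 0 (N(d) = 0*(-4) = 0)
L(x, v) = 6
I(0)*L(-1*(-5), N(0)) = (-5 + 0)*6 = -5*6 = -30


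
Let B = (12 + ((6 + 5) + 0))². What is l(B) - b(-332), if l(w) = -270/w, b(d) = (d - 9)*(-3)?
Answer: -541437/529 ≈ -1023.5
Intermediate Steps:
b(d) = 27 - 3*d (b(d) = (-9 + d)*(-3) = 27 - 3*d)
B = 529 (B = (12 + (11 + 0))² = (12 + 11)² = 23² = 529)
l(B) - b(-332) = -270/529 - (27 - 3*(-332)) = -270*1/529 - (27 + 996) = -270/529 - 1*1023 = -270/529 - 1023 = -541437/529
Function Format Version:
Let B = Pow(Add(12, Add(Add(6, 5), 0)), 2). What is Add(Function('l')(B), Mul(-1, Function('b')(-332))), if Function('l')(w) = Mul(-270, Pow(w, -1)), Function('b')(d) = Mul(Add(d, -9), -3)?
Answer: Rational(-541437, 529) ≈ -1023.5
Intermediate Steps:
Function('b')(d) = Add(27, Mul(-3, d)) (Function('b')(d) = Mul(Add(-9, d), -3) = Add(27, Mul(-3, d)))
B = 529 (B = Pow(Add(12, Add(11, 0)), 2) = Pow(Add(12, 11), 2) = Pow(23, 2) = 529)
Add(Function('l')(B), Mul(-1, Function('b')(-332))) = Add(Mul(-270, Pow(529, -1)), Mul(-1, Add(27, Mul(-3, -332)))) = Add(Mul(-270, Rational(1, 529)), Mul(-1, Add(27, 996))) = Add(Rational(-270, 529), Mul(-1, 1023)) = Add(Rational(-270, 529), -1023) = Rational(-541437, 529)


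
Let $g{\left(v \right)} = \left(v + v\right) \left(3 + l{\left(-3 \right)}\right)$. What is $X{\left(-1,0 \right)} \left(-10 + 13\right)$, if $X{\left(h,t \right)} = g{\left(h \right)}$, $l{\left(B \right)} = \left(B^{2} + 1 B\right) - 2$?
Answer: $-42$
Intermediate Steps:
$l{\left(B \right)} = -2 + B + B^{2}$ ($l{\left(B \right)} = \left(B^{2} + B\right) - 2 = \left(B + B^{2}\right) - 2 = -2 + B + B^{2}$)
$g{\left(v \right)} = 14 v$ ($g{\left(v \right)} = \left(v + v\right) \left(3 - \left(5 - 9\right)\right) = 2 v \left(3 - -4\right) = 2 v \left(3 + 4\right) = 2 v 7 = 14 v$)
$X{\left(h,t \right)} = 14 h$
$X{\left(-1,0 \right)} \left(-10 + 13\right) = 14 \left(-1\right) \left(-10 + 13\right) = \left(-14\right) 3 = -42$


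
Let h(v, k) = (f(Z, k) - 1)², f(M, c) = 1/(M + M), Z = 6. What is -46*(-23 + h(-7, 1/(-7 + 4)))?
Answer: 73393/72 ≈ 1019.3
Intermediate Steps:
f(M, c) = 1/(2*M)
h(v, k) = 121/144 (h(v, k) = ((½)/6 - 1)² = ((½)*(⅙) - 1)² = (1/12 - 1)² = (-11/12)² = 121/144)
-46*(-23 + h(-7, 1/(-7 + 4))) = -46*(-23 + 121/144) = -46*(-3191/144) = 73393/72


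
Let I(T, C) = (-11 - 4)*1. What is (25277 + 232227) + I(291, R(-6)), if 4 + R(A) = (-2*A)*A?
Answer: 257489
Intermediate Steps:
R(A) = -4 - 2*A**2 (R(A) = -4 + (-2*A)*A = -4 - 2*A**2)
I(T, C) = -15 (I(T, C) = -15*1 = -15)
(25277 + 232227) + I(291, R(-6)) = (25277 + 232227) - 15 = 257504 - 15 = 257489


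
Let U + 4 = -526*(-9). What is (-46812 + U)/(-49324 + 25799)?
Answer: 42082/23525 ≈ 1.7888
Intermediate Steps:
U = 4730 (U = -4 - 526*(-9) = -4 + 4734 = 4730)
(-46812 + U)/(-49324 + 25799) = (-46812 + 4730)/(-49324 + 25799) = -42082/(-23525) = -42082*(-1/23525) = 42082/23525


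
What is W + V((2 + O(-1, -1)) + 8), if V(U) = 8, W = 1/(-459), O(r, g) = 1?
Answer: 3671/459 ≈ 7.9978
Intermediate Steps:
W = -1/459 ≈ -0.0021787
W + V((2 + O(-1, -1)) + 8) = -1/459 + 8 = 3671/459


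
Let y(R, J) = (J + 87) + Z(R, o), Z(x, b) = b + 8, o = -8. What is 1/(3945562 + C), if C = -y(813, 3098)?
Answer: 1/3942377 ≈ 2.5365e-7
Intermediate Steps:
Z(x, b) = 8 + b
y(R, J) = 87 + J (y(R, J) = (J + 87) + (8 - 8) = (87 + J) + 0 = 87 + J)
C = -3185 (C = -(87 + 3098) = -1*3185 = -3185)
1/(3945562 + C) = 1/(3945562 - 3185) = 1/3942377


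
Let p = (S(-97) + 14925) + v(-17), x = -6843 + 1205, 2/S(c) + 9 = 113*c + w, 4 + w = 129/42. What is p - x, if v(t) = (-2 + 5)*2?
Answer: 3159254389/153593 ≈ 20569.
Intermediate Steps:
v(t) = 6 (v(t) = 3*2 = 6)
w = -13/14 (w = -4 + 129/42 = -4 + 129*(1/42) = -4 + 43/14 = -13/14 ≈ -0.92857)
S(c) = 2/(-139/14 + 113*c) (S(c) = 2/(-9 + (113*c - 13/14)) = 2/(-9 + (-13/14 + 113*c)) = 2/(-139/14 + 113*c))
x = -5638
p = 2293297055/153593 (p = (28/(-139 + 1582*(-97)) + 14925) + 6 = (28/(-139 - 153454) + 14925) + 6 = (28/(-153593) + 14925) + 6 = (28*(-1/153593) + 14925) + 6 = (-28/153593 + 14925) + 6 = 2292375497/153593 + 6 = 2293297055/153593 ≈ 14931.)
p - x = 2293297055/153593 - 1*(-5638) = 2293297055/153593 + 5638 = 3159254389/153593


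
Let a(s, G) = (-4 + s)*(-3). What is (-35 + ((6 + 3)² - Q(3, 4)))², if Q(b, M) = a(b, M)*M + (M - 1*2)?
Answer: 1024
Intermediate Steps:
a(s, G) = 12 - 3*s
Q(b, M) = -2 + M + M*(12 - 3*b) (Q(b, M) = (12 - 3*b)*M + (M - 1*2) = M*(12 - 3*b) + (M - 2) = M*(12 - 3*b) + (-2 + M) = -2 + M + M*(12 - 3*b))
(-35 + ((6 + 3)² - Q(3, 4)))² = (-35 + ((6 + 3)² - (-2 + 4 - 3*4*(-4 + 3))))² = (-35 + (9² - (-2 + 4 - 3*4*(-1))))² = (-35 + (81 - (-2 + 4 + 12)))² = (-35 + (81 - 1*14))² = (-35 + (81 - 14))² = (-35 + 67)² = 32² = 1024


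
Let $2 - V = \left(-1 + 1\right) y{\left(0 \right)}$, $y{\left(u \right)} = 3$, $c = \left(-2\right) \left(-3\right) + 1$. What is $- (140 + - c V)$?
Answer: $-126$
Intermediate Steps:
$c = 7$ ($c = 6 + 1 = 7$)
$V = 2$ ($V = 2 - \left(-1 + 1\right) 3 = 2 - 0 \cdot 3 = 2 - 0 = 2 + 0 = 2$)
$- (140 + - c V) = - (140 + \left(-1\right) 7 \cdot 2) = - (140 - 14) = \left(-1\right) 126 = -126$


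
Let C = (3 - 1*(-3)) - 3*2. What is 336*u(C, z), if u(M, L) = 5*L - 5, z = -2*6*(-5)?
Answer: 99120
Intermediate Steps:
C = 0 (C = (3 + 3) - 6 = 6 - 6 = 0)
z = 60 (z = -12*(-5) = 60)
u(M, L) = -5 + 5*L
336*u(C, z) = 336*(-5 + 5*60) = 336*(-5 + 300) = 336*295 = 99120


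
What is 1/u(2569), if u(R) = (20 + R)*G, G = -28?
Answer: -1/72492 ≈ -1.3795e-5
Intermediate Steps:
u(R) = -560 - 28*R (u(R) = (20 + R)*(-28) = -560 - 28*R)
1/u(2569) = 1/(-560 - 28*2569) = 1/(-560 - 71932) = 1/(-72492) = -1/72492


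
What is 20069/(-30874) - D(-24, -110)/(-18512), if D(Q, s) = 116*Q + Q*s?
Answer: -23497699/35721218 ≈ -0.65781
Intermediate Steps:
20069/(-30874) - D(-24, -110)/(-18512) = 20069/(-30874) - (-24)*(116 - 110)/(-18512) = 20069*(-1/30874) - (-24)*6*(-1/18512) = -20069/30874 - 1*(-144)*(-1/18512) = -20069/30874 + 144*(-1/18512) = -20069/30874 - 9/1157 = -23497699/35721218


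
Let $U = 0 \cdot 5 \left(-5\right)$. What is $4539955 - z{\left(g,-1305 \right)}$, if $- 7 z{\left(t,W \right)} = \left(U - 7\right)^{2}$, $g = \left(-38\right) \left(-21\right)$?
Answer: $4539962$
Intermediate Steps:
$g = 798$
$U = 0$ ($U = 0 \left(-5\right) = 0$)
$z{\left(t,W \right)} = -7$ ($z{\left(t,W \right)} = - \frac{\left(0 - 7\right)^{2}}{7} = - \frac{\left(-7\right)^{2}}{7} = \left(- \frac{1}{7}\right) 49 = -7$)
$4539955 - z{\left(g,-1305 \right)} = 4539955 - -7 = 4539955 + 7 = 4539962$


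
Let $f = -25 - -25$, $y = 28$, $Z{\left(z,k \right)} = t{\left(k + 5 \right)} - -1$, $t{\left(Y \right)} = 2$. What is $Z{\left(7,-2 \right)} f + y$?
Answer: $28$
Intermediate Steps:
$Z{\left(z,k \right)} = 3$ ($Z{\left(z,k \right)} = 2 - -1 = 2 + 1 = 3$)
$f = 0$ ($f = -25 + 25 = 0$)
$Z{\left(7,-2 \right)} f + y = 3 \cdot 0 + 28 = 0 + 28 = 28$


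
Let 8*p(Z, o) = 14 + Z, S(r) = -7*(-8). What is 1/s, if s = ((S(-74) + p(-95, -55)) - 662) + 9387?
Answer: 8/70167 ≈ 0.00011401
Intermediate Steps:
S(r) = 56
p(Z, o) = 7/4 + Z/8 (p(Z, o) = (14 + Z)/8 = 7/4 + Z/8)
s = 70167/8 (s = ((56 + (7/4 + (⅛)*(-95))) - 662) + 9387 = ((56 + (7/4 - 95/8)) - 662) + 9387 = ((56 - 81/8) - 662) + 9387 = (367/8 - 662) + 9387 = -4929/8 + 9387 = 70167/8 ≈ 8770.9)
1/s = 1/(70167/8) = 8/70167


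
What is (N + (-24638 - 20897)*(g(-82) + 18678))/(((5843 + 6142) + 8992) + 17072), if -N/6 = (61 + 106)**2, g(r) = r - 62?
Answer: -281371008/12683 ≈ -22185.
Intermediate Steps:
g(r) = -62 + r
N = -167334 (N = -6*(61 + 106)**2 = -6*167**2 = -6*27889 = -167334)
(N + (-24638 - 20897)*(g(-82) + 18678))/(((5843 + 6142) + 8992) + 17072) = (-167334 + (-24638 - 20897)*((-62 - 82) + 18678))/(((5843 + 6142) + 8992) + 17072) = (-167334 - 45535*(-144 + 18678))/((11985 + 8992) + 17072) = (-167334 - 45535*18534)/(20977 + 17072) = (-167334 - 843945690)/38049 = -844113024*1/38049 = -281371008/12683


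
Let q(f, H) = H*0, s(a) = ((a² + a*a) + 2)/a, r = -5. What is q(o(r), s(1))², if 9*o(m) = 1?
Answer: 0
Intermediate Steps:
o(m) = ⅑ (o(m) = (⅑)*1 = ⅑)
s(a) = (2 + 2*a²)/a (s(a) = ((a² + a²) + 2)/a = (2*a² + 2)/a = (2 + 2*a²)/a)
q(f, H) = 0
q(o(r), s(1))² = 0² = 0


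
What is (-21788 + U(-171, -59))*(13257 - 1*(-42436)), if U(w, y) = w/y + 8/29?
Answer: -2075891804041/1711 ≈ -1.2133e+9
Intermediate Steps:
U(w, y) = 8/29 + w/y (U(w, y) = w/y + 8*(1/29) = w/y + 8/29 = 8/29 + w/y)
(-21788 + U(-171, -59))*(13257 - 1*(-42436)) = (-21788 + (8/29 - 171/(-59)))*(13257 - 1*(-42436)) = (-21788 + (8/29 - 171*(-1/59)))*(13257 + 42436) = (-21788 + (8/29 + 171/59))*55693 = (-21788 + 5431/1711)*55693 = -37273837/1711*55693 = -2075891804041/1711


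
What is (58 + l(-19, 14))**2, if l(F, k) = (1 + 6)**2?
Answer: 11449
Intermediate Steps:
l(F, k) = 49 (l(F, k) = 7**2 = 49)
(58 + l(-19, 14))**2 = (58 + 49)**2 = 107**2 = 11449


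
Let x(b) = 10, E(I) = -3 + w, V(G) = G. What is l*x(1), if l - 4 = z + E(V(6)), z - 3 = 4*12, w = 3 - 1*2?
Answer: 530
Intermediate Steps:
w = 1 (w = 3 - 2 = 1)
E(I) = -2 (E(I) = -3 + 1 = -2)
z = 51 (z = 3 + 4*12 = 3 + 48 = 51)
l = 53 (l = 4 + (51 - 2) = 4 + 49 = 53)
l*x(1) = 53*10 = 530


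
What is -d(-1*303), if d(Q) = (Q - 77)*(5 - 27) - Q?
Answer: -8663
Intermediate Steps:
d(Q) = 1694 - 23*Q (d(Q) = (-77 + Q)*(-22) - Q = (1694 - 22*Q) - Q = 1694 - 23*Q)
-d(-1*303) = -(1694 - (-23)*303) = -(1694 - 23*(-303)) = -(1694 + 6969) = -1*8663 = -8663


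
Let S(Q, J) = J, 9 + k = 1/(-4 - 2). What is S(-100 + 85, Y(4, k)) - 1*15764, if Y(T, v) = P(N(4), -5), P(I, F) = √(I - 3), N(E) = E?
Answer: -15763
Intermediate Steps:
P(I, F) = √(-3 + I)
k = -55/6 (k = -9 + 1/(-4 - 2) = -9 + 1/(-6) = -9 - ⅙ = -55/6 ≈ -9.1667)
Y(T, v) = 1 (Y(T, v) = √(-3 + 4) = √1 = 1)
S(-100 + 85, Y(4, k)) - 1*15764 = 1 - 1*15764 = 1 - 15764 = -15763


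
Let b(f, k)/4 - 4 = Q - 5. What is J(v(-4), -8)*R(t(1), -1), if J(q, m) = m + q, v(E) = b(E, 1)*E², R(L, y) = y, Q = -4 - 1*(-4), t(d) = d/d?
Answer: 72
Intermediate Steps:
t(d) = 1
Q = 0 (Q = -4 + 4 = 0)
b(f, k) = -4 (b(f, k) = 16 + 4*(0 - 5) = 16 + 4*(-5) = 16 - 20 = -4)
v(E) = -4*E²
J(v(-4), -8)*R(t(1), -1) = (-8 - 4*(-4)²)*(-1) = (-8 - 4*16)*(-1) = (-8 - 64)*(-1) = -72*(-1) = 72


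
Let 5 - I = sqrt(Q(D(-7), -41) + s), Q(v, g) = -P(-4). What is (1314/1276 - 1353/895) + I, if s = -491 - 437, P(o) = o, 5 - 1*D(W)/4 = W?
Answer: 2579851/571010 - 2*I*sqrt(231) ≈ 4.5181 - 30.397*I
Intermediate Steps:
D(W) = 20 - 4*W
Q(v, g) = 4 (Q(v, g) = -1*(-4) = 4)
s = -928
I = 5 - 2*I*sqrt(231) (I = 5 - sqrt(4 - 928) = 5 - sqrt(-924) = 5 - 2*I*sqrt(231) ≈ 5.0 - 30.397*I)
(1314/1276 - 1353/895) + I = (1314/1276 - 1353/895) + (5 - 2*I*sqrt(231)) = (1314*(1/1276) - 1353*1/895) + (5 - 2*I*sqrt(231)) = (657/638 - 1353/895) + (5 - 2*I*sqrt(231)) = -275199/571010 + (5 - 2*I*sqrt(231)) = 2579851/571010 - 2*I*sqrt(231)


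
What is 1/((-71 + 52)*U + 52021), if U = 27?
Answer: 1/51508 ≈ 1.9414e-5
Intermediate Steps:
1/((-71 + 52)*U + 52021) = 1/((-71 + 52)*27 + 52021) = 1/(-19*27 + 52021) = 1/(-513 + 52021) = 1/51508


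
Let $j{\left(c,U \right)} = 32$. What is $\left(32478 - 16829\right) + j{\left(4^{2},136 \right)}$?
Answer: $15681$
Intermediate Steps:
$\left(32478 - 16829\right) + j{\left(4^{2},136 \right)} = \left(32478 - 16829\right) + 32 = 15649 + 32 = 15681$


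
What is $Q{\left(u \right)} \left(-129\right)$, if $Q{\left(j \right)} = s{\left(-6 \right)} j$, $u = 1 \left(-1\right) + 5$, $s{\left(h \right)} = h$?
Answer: $3096$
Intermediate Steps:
$u = 4$ ($u = -1 + 5 = 4$)
$Q{\left(j \right)} = - 6 j$
$Q{\left(u \right)} \left(-129\right) = \left(-6\right) 4 \left(-129\right) = \left(-24\right) \left(-129\right) = 3096$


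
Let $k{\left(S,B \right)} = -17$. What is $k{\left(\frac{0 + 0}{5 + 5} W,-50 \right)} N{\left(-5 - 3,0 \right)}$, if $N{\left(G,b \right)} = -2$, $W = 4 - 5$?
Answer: $34$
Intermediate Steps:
$W = -1$ ($W = 4 - 5 = -1$)
$k{\left(\frac{0 + 0}{5 + 5} W,-50 \right)} N{\left(-5 - 3,0 \right)} = \left(-17\right) \left(-2\right) = 34$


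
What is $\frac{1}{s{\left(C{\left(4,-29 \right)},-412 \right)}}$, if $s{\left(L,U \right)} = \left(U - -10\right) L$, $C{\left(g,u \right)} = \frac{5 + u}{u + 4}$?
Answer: $- \frac{25}{9648} \approx -0.0025912$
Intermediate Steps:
$C{\left(g,u \right)} = \frac{5 + u}{4 + u}$
$s{\left(L,U \right)} = L \left(10 + U\right)$ ($s{\left(L,U \right)} = \left(U + 10\right) L = \left(10 + U\right) L = L \left(10 + U\right)$)
$\frac{1}{s{\left(C{\left(4,-29 \right)},-412 \right)}} = \frac{1}{\frac{5 - 29}{4 - 29} \left(10 - 412\right)} = \frac{1}{\frac{1}{-25} \left(-24\right) \left(-402\right)} = \frac{1}{\left(- \frac{1}{25}\right) \left(-24\right) \left(-402\right)} = \frac{1}{\frac{24}{25} \left(-402\right)} = \frac{1}{- \frac{9648}{25}} = - \frac{25}{9648}$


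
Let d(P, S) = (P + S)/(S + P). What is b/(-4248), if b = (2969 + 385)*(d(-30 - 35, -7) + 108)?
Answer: -60931/708 ≈ -86.061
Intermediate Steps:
d(P, S) = 1 (d(P, S) = (P + S)/(P + S) = 1)
b = 365586 (b = (2969 + 385)*(1 + 108) = 3354*109 = 365586)
b/(-4248) = 365586/(-4248) = 365586*(-1/4248) = -60931/708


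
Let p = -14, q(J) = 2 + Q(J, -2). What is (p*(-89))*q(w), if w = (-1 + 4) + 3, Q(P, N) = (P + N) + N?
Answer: 4984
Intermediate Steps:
Q(P, N) = P + 2*N (Q(P, N) = (N + P) + N = P + 2*N)
w = 6 (w = 3 + 3 = 6)
q(J) = -2 + J (q(J) = 2 + (J + 2*(-2)) = 2 + (J - 4) = 2 + (-4 + J) = -2 + J)
(p*(-89))*q(w) = (-14*(-89))*(-2 + 6) = 1246*4 = 4984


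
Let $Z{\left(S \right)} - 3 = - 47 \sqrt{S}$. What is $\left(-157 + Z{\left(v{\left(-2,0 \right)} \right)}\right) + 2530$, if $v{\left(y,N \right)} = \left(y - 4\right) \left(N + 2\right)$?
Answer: $2376 - 94 i \sqrt{3} \approx 2376.0 - 162.81 i$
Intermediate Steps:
$v{\left(y,N \right)} = \left(-4 + y\right) \left(2 + N\right)$
$Z{\left(S \right)} = 3 - 47 \sqrt{S}$
$\left(-157 + Z{\left(v{\left(-2,0 \right)} \right)}\right) + 2530 = \left(-157 + \left(3 - 47 \sqrt{-8 - 0 + 2 \left(-2\right) + 0 \left(-2\right)}\right)\right) + 2530 = \left(-157 + \left(3 - 47 \sqrt{-8 + 0 - 4 + 0}\right)\right) + 2530 = \left(-157 + \left(3 - 47 \sqrt{-12}\right)\right) + 2530 = \left(-157 + \left(3 - 47 \cdot 2 i \sqrt{3}\right)\right) + 2530 = \left(-157 + \left(3 - 94 i \sqrt{3}\right)\right) + 2530 = \left(-154 - 94 i \sqrt{3}\right) + 2530 = 2376 - 94 i \sqrt{3}$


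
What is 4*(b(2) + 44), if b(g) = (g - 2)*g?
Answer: 176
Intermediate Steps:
b(g) = g*(-2 + g) (b(g) = (-2 + g)*g = g*(-2 + g))
4*(b(2) + 44) = 4*(2*(-2 + 2) + 44) = 4*(2*0 + 44) = 4*(0 + 44) = 4*44 = 176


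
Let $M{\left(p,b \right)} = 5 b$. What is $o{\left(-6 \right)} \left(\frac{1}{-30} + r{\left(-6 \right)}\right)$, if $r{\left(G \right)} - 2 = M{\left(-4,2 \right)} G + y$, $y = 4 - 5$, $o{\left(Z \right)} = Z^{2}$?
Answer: $- \frac{10626}{5} \approx -2125.2$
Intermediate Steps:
$y = -1$
$r{\left(G \right)} = 1 + 10 G$ ($r{\left(G \right)} = 2 + \left(5 \cdot 2 G - 1\right) = 2 + \left(10 G - 1\right) = 2 + \left(-1 + 10 G\right) = 1 + 10 G$)
$o{\left(-6 \right)} \left(\frac{1}{-30} + r{\left(-6 \right)}\right) = \left(-6\right)^{2} \left(\frac{1}{-30} + \left(1 + 10 \left(-6\right)\right)\right) = 36 \left(- \frac{1}{30} + \left(1 - 60\right)\right) = 36 \left(- \frac{1}{30} - 59\right) = 36 \left(- \frac{1771}{30}\right) = - \frac{10626}{5}$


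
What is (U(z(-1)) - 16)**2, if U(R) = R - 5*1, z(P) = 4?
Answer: 289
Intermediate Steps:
U(R) = -5 + R (U(R) = R - 5 = -5 + R)
(U(z(-1)) - 16)**2 = ((-5 + 4) - 16)**2 = (-1 - 16)**2 = (-17)**2 = 289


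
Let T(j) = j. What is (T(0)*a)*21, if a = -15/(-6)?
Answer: 0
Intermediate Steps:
a = 5/2 (a = -15*(-⅙) = 5/2 ≈ 2.5000)
(T(0)*a)*21 = (0*(5/2))*21 = 0*21 = 0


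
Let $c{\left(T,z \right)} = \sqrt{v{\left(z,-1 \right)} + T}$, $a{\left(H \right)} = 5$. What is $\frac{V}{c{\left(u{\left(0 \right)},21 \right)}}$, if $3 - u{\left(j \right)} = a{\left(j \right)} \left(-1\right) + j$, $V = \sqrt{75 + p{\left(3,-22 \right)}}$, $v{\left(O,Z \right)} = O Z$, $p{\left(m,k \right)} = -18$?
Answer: $- \frac{i \sqrt{741}}{13} \approx - 2.0939 i$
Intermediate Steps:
$V = \sqrt{57}$ ($V = \sqrt{75 - 18} = \sqrt{57} \approx 7.5498$)
$u{\left(j \right)} = 8 - j$ ($u{\left(j \right)} = 3 - \left(5 \left(-1\right) + j\right) = 3 - \left(-5 + j\right) = 8 - j$)
$c{\left(T,z \right)} = \sqrt{T - z}$ ($c{\left(T,z \right)} = \sqrt{z \left(-1\right) + T} = \sqrt{- z + T} = \sqrt{T - z}$)
$\frac{V}{c{\left(u{\left(0 \right)},21 \right)}} = \frac{\sqrt{57}}{\sqrt{\left(8 - 0\right) - 21}} = \frac{\sqrt{57}}{\sqrt{\left(8 + 0\right) - 21}} = \frac{\sqrt{57}}{\sqrt{8 - 21}} = \frac{\sqrt{57}}{\sqrt{-13}} = \frac{\sqrt{57}}{i \sqrt{13}} = \sqrt{57} \left(- \frac{i \sqrt{13}}{13}\right) = - \frac{i \sqrt{741}}{13}$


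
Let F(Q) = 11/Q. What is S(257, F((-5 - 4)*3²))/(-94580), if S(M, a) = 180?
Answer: -9/4729 ≈ -0.0019032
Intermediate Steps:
S(257, F((-5 - 4)*3²))/(-94580) = 180/(-94580) = 180*(-1/94580) = -9/4729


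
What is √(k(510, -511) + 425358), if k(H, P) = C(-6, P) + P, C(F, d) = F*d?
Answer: √427913 ≈ 654.15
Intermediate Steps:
k(H, P) = -5*P (k(H, P) = -6*P + P = -5*P)
√(k(510, -511) + 425358) = √(-5*(-511) + 425358) = √(2555 + 425358) = √427913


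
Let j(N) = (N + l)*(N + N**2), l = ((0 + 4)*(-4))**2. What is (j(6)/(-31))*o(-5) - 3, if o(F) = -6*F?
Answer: -330213/31 ≈ -10652.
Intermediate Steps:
l = 256 (l = (4*(-4))**2 = (-16)**2 = 256)
j(N) = (256 + N)*(N + N**2) (j(N) = (N + 256)*(N + N**2) = (256 + N)*(N + N**2))
(j(6)/(-31))*o(-5) - 3 = ((6*(256 + 6**2 + 257*6))/(-31))*(-6*(-5)) - 3 = ((6*(256 + 36 + 1542))*(-1/31))*30 - 3 = ((6*1834)*(-1/31))*30 - 3 = (11004*(-1/31))*30 - 3 = -11004/31*30 - 3 = -330120/31 - 3 = -330213/31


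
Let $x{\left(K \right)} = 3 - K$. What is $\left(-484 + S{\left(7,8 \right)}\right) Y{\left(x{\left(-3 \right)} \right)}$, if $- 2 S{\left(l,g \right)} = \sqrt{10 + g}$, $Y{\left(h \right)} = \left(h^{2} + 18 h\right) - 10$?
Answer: $-64856 - 201 \sqrt{2} \approx -65140.0$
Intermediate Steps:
$Y{\left(h \right)} = -10 + h^{2} + 18 h$
$S{\left(l,g \right)} = - \frac{\sqrt{10 + g}}{2}$
$\left(-484 + S{\left(7,8 \right)}\right) Y{\left(x{\left(-3 \right)} \right)} = \left(-484 - \frac{\sqrt{10 + 8}}{2}\right) \left(-10 + \left(3 - -3\right)^{2} + 18 \left(3 - -3\right)\right) = \left(-484 - \frac{\sqrt{18}}{2}\right) \left(-10 + \left(3 + 3\right)^{2} + 18 \left(3 + 3\right)\right) = \left(-484 - \frac{3 \sqrt{2}}{2}\right) \left(-10 + 6^{2} + 18 \cdot 6\right) = \left(-484 - \frac{3 \sqrt{2}}{2}\right) \left(-10 + 36 + 108\right) = \left(-484 - \frac{3 \sqrt{2}}{2}\right) 134 = -64856 - 201 \sqrt{2}$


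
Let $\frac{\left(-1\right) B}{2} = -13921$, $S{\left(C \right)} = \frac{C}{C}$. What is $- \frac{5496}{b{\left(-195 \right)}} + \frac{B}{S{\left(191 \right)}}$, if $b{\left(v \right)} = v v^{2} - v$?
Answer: $\frac{8601646919}{308945} \approx 27842.0$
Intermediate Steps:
$b{\left(v \right)} = v^{3} - v$
$S{\left(C \right)} = 1$
$B = 27842$ ($B = \left(-2\right) \left(-13921\right) = 27842$)
$- \frac{5496}{b{\left(-195 \right)}} + \frac{B}{S{\left(191 \right)}} = - \frac{5496}{\left(-195\right)^{3} - -195} + \frac{27842}{1} = - \frac{5496}{-7414875 + 195} + 27842 \cdot 1 = - \frac{5496}{-7414680} + 27842 = \left(-5496\right) \left(- \frac{1}{7414680}\right) + 27842 = \frac{229}{308945} + 27842 = \frac{8601646919}{308945}$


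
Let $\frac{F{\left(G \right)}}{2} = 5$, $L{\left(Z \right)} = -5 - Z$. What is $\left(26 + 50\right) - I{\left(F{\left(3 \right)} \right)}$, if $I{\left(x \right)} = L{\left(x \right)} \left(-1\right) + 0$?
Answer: $61$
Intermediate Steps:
$F{\left(G \right)} = 10$ ($F{\left(G \right)} = 2 \cdot 5 = 10$)
$I{\left(x \right)} = 5 + x$ ($I{\left(x \right)} = \left(-5 - x\right) \left(-1\right) + 0 = \left(5 + x\right) + 0 = 5 + x$)
$\left(26 + 50\right) - I{\left(F{\left(3 \right)} \right)} = \left(26 + 50\right) - \left(5 + 10\right) = 76 - 15 = 61$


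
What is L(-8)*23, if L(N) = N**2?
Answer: 1472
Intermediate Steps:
L(-8)*23 = (-8)**2*23 = 64*23 = 1472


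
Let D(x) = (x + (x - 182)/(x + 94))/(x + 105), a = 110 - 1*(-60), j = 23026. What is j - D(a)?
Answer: 139303561/6050 ≈ 23025.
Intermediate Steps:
a = 170 (a = 110 + 60 = 170)
D(x) = (x + (-182 + x)/(94 + x))/(105 + x)
j - D(a) = 23026 - (-182 + 170**2 + 95*170)/(9870 + 170**2 + 199*170) = 23026 - (-182 + 28900 + 16150)/(9870 + 28900 + 33830) = 23026 - 44868/72600 = 23026 - 1*3739/6050 = 23026 - 3739/6050 = 139303561/6050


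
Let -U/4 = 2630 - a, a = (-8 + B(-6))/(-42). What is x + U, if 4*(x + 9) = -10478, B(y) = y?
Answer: -78883/6 ≈ -13147.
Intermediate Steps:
a = 1/3 (a = (-8 - 6)/(-42) = -14*(-1/42) = 1/3 ≈ 0.33333)
x = -5257/2 (x = -9 + (1/4)*(-10478) = -9 - 5239/2 = -5257/2 ≈ -2628.5)
U = -31556/3 (U = -4*(2630 - 1*1/3) = -4*(2630 - 1/3) = -4*7889/3 = -31556/3 ≈ -10519.)
x + U = -5257/2 - 31556/3 = -78883/6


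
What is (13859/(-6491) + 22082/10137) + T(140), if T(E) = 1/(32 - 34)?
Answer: -60108109/131598534 ≈ -0.45675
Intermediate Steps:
T(E) = -½ (T(E) = 1/(-2) = -½)
(13859/(-6491) + 22082/10137) + T(140) = (13859/(-6491) + 22082/10137) - ½ = (13859*(-1/6491) + 22082*(1/10137)) - ½ = (-13859/6491 + 22082/10137) - ½ = 2845579/65799267 - ½ = -60108109/131598534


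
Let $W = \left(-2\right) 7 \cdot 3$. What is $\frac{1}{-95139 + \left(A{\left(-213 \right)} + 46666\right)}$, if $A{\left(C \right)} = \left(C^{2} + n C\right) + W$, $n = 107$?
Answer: $- \frac{1}{25937} \approx -3.8555 \cdot 10^{-5}$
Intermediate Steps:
$W = -42$ ($W = \left(-14\right) 3 = -42$)
$A{\left(C \right)} = -42 + C^{2} + 107 C$ ($A{\left(C \right)} = \left(C^{2} + 107 C\right) - 42 = -42 + C^{2} + 107 C$)
$\frac{1}{-95139 + \left(A{\left(-213 \right)} + 46666\right)} = \frac{1}{-95139 + \left(\left(-42 + \left(-213\right)^{2} + 107 \left(-213\right)\right) + 46666\right)} = \frac{1}{-95139 + \left(\left(-42 + 45369 - 22791\right) + 46666\right)} = \frac{1}{-95139 + \left(22536 + 46666\right)} = \frac{1}{-95139 + 69202} = \frac{1}{-25937} = - \frac{1}{25937}$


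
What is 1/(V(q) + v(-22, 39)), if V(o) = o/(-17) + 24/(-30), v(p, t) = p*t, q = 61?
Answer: -85/73303 ≈ -0.0011596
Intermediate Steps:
V(o) = -⅘ - o/17 (V(o) = o*(-1/17) + 24*(-1/30) = -o/17 - ⅘ = -⅘ - o/17)
1/(V(q) + v(-22, 39)) = 1/((-⅘ - 1/17*61) - 22*39) = 1/((-⅘ - 61/17) - 858) = 1/(-373/85 - 858) = 1/(-73303/85) = -85/73303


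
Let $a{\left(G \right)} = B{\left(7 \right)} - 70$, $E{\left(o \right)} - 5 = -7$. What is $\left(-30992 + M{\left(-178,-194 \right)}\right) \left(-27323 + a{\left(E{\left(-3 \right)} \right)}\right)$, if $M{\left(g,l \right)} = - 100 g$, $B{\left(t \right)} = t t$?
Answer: $360722048$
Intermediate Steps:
$E{\left(o \right)} = -2$ ($E{\left(o \right)} = 5 - 7 = -2$)
$B{\left(t \right)} = t^{2}$
$a{\left(G \right)} = -21$ ($a{\left(G \right)} = 7^{2} - 70 = 49 - 70 = -21$)
$\left(-30992 + M{\left(-178,-194 \right)}\right) \left(-27323 + a{\left(E{\left(-3 \right)} \right)}\right) = \left(-30992 - -17800\right) \left(-27323 - 21\right) = \left(-30992 + 17800\right) \left(-27344\right) = \left(-13192\right) \left(-27344\right) = 360722048$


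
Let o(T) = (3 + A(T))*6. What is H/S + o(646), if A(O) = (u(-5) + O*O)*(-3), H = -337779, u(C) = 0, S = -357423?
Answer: -894947762877/119141 ≈ -7.5117e+6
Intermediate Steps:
A(O) = -3*O**2 (A(O) = (0 + O*O)*(-3) = (0 + O**2)*(-3) = O**2*(-3) = -3*O**2)
o(T) = 18 - 18*T**2 (o(T) = (3 - 3*T**2)*6 = 18 - 18*T**2)
H/S + o(646) = -337779/(-357423) + (18 - 18*646**2) = -337779*(-1/357423) + (18 - 18*417316) = 112593/119141 + (18 - 7511688) = 112593/119141 - 7511670 = -894947762877/119141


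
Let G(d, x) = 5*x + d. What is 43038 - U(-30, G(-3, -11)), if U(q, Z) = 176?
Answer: 42862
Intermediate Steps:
G(d, x) = d + 5*x
43038 - U(-30, G(-3, -11)) = 43038 - 1*176 = 43038 - 176 = 42862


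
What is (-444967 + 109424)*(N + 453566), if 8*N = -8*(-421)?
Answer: -152332159941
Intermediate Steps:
N = 421 (N = (-8*(-421))/8 = (⅛)*3368 = 421)
(-444967 + 109424)*(N + 453566) = (-444967 + 109424)*(421 + 453566) = -335543*453987 = -152332159941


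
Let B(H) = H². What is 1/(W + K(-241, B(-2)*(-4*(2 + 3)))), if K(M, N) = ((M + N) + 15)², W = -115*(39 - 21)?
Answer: 1/91566 ≈ 1.0921e-5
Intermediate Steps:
W = -2070 (W = -115*18 = -2070)
K(M, N) = (15 + M + N)²
1/(W + K(-241, B(-2)*(-4*(2 + 3)))) = 1/(-2070 + (15 - 241 + (-2)²*(-4*(2 + 3)))²) = 1/(-2070 + (15 - 241 + 4*(-4*5))²) = 1/(-2070 + (15 - 241 + 4*(-20))²) = 1/(-2070 + (15 - 241 - 80)²) = 1/(-2070 + (-306)²) = 1/(-2070 + 93636) = 1/91566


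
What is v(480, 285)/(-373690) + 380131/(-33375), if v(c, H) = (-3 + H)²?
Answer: -14470526689/1247190375 ≈ -11.602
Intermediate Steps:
v(480, 285)/(-373690) + 380131/(-33375) = (-3 + 285)²/(-373690) + 380131/(-33375) = 282²*(-1/373690) + 380131*(-1/33375) = 79524*(-1/373690) - 380131/33375 = -39762/186845 - 380131/33375 = -14470526689/1247190375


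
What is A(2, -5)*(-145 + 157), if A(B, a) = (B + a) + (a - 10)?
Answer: -216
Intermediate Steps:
A(B, a) = -10 + B + 2*a (A(B, a) = (B + a) + (-10 + a) = -10 + B + 2*a)
A(2, -5)*(-145 + 157) = (-10 + 2 + 2*(-5))*(-145 + 157) = (-10 + 2 - 10)*12 = -18*12 = -216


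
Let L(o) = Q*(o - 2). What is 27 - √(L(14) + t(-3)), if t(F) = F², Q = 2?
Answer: 27 - √33 ≈ 21.255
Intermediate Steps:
L(o) = -4 + 2*o (L(o) = 2*(o - 2) = 2*(-2 + o) = -4 + 2*o)
27 - √(L(14) + t(-3)) = 27 - √((-4 + 2*14) + (-3)²) = 27 - √((-4 + 28) + 9) = 27 - √(24 + 9) = 27 - √33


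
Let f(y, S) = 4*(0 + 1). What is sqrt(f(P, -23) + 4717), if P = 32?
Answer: sqrt(4721) ≈ 68.709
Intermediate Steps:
f(y, S) = 4 (f(y, S) = 4*1 = 4)
sqrt(f(P, -23) + 4717) = sqrt(4 + 4717) = sqrt(4721)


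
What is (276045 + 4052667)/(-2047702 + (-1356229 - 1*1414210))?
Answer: -480968/535349 ≈ -0.89842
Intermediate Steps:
(276045 + 4052667)/(-2047702 + (-1356229 - 1*1414210)) = 4328712/(-2047702 + (-1356229 - 1414210)) = 4328712/(-2047702 - 2770439) = 4328712/(-4818141) = 4328712*(-1/4818141) = -480968/535349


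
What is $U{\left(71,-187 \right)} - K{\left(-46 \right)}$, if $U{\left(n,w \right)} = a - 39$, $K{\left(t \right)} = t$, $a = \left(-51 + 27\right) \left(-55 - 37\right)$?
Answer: $2215$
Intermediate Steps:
$a = 2208$ ($a = \left(-24\right) \left(-92\right) = 2208$)
$U{\left(n,w \right)} = 2169$ ($U{\left(n,w \right)} = 2208 - 39 = 2169$)
$U{\left(71,-187 \right)} - K{\left(-46 \right)} = 2169 - -46 = 2169 + 46 = 2215$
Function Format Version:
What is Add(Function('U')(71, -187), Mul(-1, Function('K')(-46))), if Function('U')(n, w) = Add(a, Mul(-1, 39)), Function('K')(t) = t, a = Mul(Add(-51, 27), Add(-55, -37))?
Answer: 2215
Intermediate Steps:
a = 2208 (a = Mul(-24, -92) = 2208)
Function('U')(n, w) = 2169 (Function('U')(n, w) = Add(2208, Mul(-1, 39)) = Add(2208, -39) = 2169)
Add(Function('U')(71, -187), Mul(-1, Function('K')(-46))) = Add(2169, Mul(-1, -46)) = Add(2169, 46) = 2215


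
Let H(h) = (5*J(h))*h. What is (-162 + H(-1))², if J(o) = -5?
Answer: 18769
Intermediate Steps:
H(h) = -25*h (H(h) = (5*(-5))*h = -25*h)
(-162 + H(-1))² = (-162 - 25*(-1))² = (-162 + 25)² = (-137)² = 18769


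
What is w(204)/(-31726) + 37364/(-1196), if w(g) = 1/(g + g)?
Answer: -120911847227/3870318192 ≈ -31.241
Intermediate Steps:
w(g) = 1/(2*g)
w(204)/(-31726) + 37364/(-1196) = ((½)/204)/(-31726) + 37364/(-1196) = ((½)*(1/204))*(-1/31726) + 37364*(-1/1196) = (1/408)*(-1/31726) - 9341/299 = -1/12944208 - 9341/299 = -120911847227/3870318192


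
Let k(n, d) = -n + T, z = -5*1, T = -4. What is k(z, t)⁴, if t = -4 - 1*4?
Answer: 1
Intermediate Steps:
z = -5
t = -8 (t = -4 - 4 = -8)
k(n, d) = -4 - n (k(n, d) = -n - 4 = -4 - n)
k(z, t)⁴ = (-4 - 1*(-5))⁴ = (-4 + 5)⁴ = 1⁴ = 1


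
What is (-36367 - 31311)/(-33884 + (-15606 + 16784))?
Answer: 33839/16353 ≈ 2.0693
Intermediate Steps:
(-36367 - 31311)/(-33884 + (-15606 + 16784)) = -67678/(-33884 + 1178) = -67678/(-32706) = -67678*(-1/32706) = 33839/16353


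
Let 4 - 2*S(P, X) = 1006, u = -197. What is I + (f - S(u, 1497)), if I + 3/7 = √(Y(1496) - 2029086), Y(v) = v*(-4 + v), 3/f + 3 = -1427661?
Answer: 238215935/475888 + √202946 ≈ 951.07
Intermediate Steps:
f = -1/475888 (f = 3/(-3 - 1427661) = 3/(-1427664) = 3*(-1/1427664) = -1/475888 ≈ -2.1013e-6)
S(P, X) = -501 (S(P, X) = 2 - ½*1006 = 2 - 503 = -501)
I = -3/7 + √202946 (I = -3/7 + √(1496*(-4 + 1496) - 2029086) = -3/7 + √(1496*1492 - 2029086) = -3/7 + √(2232032 - 2029086) = -3/7 + √202946 ≈ 450.07)
I + (f - S(u, 1497)) = (-3/7 + √202946) + (-1/475888 - 1*(-501)) = (-3/7 + √202946) + (-1/475888 + 501) = (-3/7 + √202946) + 238419887/475888 = 238215935/475888 + √202946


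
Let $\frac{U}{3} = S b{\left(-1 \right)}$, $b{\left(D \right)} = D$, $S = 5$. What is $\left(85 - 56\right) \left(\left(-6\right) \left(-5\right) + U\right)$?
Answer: $435$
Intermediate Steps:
$U = -15$ ($U = 3 \cdot 5 \left(-1\right) = 3 \left(-5\right) = -15$)
$\left(85 - 56\right) \left(\left(-6\right) \left(-5\right) + U\right) = \left(85 - 56\right) \left(\left(-6\right) \left(-5\right) - 15\right) = 29 \left(30 - 15\right) = 29 \cdot 15 = 435$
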